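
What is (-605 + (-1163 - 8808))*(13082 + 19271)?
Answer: -342165328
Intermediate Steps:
(-605 + (-1163 - 8808))*(13082 + 19271) = (-605 - 9971)*32353 = -10576*32353 = -342165328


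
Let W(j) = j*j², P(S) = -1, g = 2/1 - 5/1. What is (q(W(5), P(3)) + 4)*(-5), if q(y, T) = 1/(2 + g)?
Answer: -15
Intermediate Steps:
g = -3 (g = 2*1 - 5*1 = 2 - 5 = -3)
W(j) = j³
q(y, T) = -1 (q(y, T) = 1/(2 - 3) = 1/(-1) = -1)
(q(W(5), P(3)) + 4)*(-5) = (-1 + 4)*(-5) = 3*(-5) = -15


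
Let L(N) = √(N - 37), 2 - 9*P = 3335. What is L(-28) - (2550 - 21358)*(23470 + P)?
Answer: 1303375592/3 + I*√65 ≈ 4.3446e+8 + 8.0623*I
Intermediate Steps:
P = -1111/3 (P = 2/9 - ⅑*3335 = 2/9 - 3335/9 = -1111/3 ≈ -370.33)
L(N) = √(-37 + N)
L(-28) - (2550 - 21358)*(23470 + P) = √(-37 - 28) - (2550 - 21358)*(23470 - 1111/3) = √(-65) - (-18808)*69299/3 = I*√65 - 1*(-1303375592/3) = I*√65 + 1303375592/3 = 1303375592/3 + I*√65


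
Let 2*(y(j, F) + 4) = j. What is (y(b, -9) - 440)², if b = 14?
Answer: 190969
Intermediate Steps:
y(j, F) = -4 + j/2
(y(b, -9) - 440)² = ((-4 + (½)*14) - 440)² = ((-4 + 7) - 440)² = (3 - 440)² = (-437)² = 190969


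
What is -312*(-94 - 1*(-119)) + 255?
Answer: -7545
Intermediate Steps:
-312*(-94 - 1*(-119)) + 255 = -312*(-94 + 119) + 255 = -312*25 + 255 = -7800 + 255 = -7545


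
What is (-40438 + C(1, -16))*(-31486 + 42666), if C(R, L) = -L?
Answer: -451917960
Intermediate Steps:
(-40438 + C(1, -16))*(-31486 + 42666) = (-40438 - 1*(-16))*(-31486 + 42666) = (-40438 + 16)*11180 = -40422*11180 = -451917960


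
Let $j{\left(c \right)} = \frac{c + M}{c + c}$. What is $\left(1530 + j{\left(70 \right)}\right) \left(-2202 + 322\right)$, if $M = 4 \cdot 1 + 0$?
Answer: $- \frac{20141756}{7} \approx -2.8774 \cdot 10^{6}$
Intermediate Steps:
$M = 4$ ($M = 4 + 0 = 4$)
$j{\left(c \right)} = \frac{4 + c}{2 c}$ ($j{\left(c \right)} = \frac{c + 4}{c + c} = \frac{4 + c}{2 c}$)
$\left(1530 + j{\left(70 \right)}\right) \left(-2202 + 322\right) = \left(1530 + \frac{4 + 70}{2 \cdot 70}\right) \left(-2202 + 322\right) = \left(1530 + \frac{1}{2} \cdot \frac{1}{70} \cdot 74\right) \left(-1880\right) = \left(1530 + \frac{37}{70}\right) \left(-1880\right) = \frac{107137}{70} \left(-1880\right) = - \frac{20141756}{7}$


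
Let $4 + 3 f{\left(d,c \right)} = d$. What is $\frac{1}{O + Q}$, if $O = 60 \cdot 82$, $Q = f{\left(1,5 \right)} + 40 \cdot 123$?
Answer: $\frac{1}{9839} \approx 0.00010164$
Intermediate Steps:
$f{\left(d,c \right)} = - \frac{4}{3} + \frac{d}{3}$
$Q = 4919$ ($Q = \left(- \frac{4}{3} + \frac{1}{3} \cdot 1\right) + 40 \cdot 123 = \left(- \frac{4}{3} + \frac{1}{3}\right) + 4920 = -1 + 4920 = 4919$)
$O = 4920$
$\frac{1}{O + Q} = \frac{1}{4920 + 4919} = \frac{1}{9839}$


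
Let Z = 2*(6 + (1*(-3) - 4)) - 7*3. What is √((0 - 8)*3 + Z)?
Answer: I*√47 ≈ 6.8557*I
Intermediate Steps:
Z = -23 (Z = 2*(6 + (-3 - 4)) - 21 = 2*(6 - 7) - 21 = 2*(-1) - 21 = -2 - 21 = -23)
√((0 - 8)*3 + Z) = √((0 - 8)*3 - 23) = √(-8*3 - 23) = √(-24 - 23) = √(-47) = I*√47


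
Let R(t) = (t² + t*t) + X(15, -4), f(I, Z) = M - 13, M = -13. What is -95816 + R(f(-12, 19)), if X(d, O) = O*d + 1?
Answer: -94523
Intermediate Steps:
f(I, Z) = -26 (f(I, Z) = -13 - 13 = -26)
X(d, O) = 1 + O*d
R(t) = -59 + 2*t² (R(t) = (t² + t*t) + (1 - 4*15) = (t² + t²) + (1 - 60) = 2*t² - 59 = -59 + 2*t²)
-95816 + R(f(-12, 19)) = -95816 + (-59 + 2*(-26)²) = -95816 + (-59 + 2*676) = -95816 + (-59 + 1352) = -95816 + 1293 = -94523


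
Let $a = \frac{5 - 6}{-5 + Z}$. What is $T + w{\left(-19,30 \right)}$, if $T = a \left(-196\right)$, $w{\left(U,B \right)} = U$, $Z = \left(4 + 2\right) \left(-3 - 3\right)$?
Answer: $- \frac{975}{41} \approx -23.78$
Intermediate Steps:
$Z = -36$ ($Z = 6 \left(-6\right) = -36$)
$a = \frac{1}{41}$ ($a = \frac{5 - 6}{-5 - 36} = - \frac{1}{-41} = \left(-1\right) \left(- \frac{1}{41}\right) = \frac{1}{41} \approx 0.02439$)
$T = - \frac{196}{41}$ ($T = \frac{1}{41} \left(-196\right) = - \frac{196}{41} \approx -4.7805$)
$T + w{\left(-19,30 \right)} = - \frac{196}{41} - 19 = - \frac{975}{41}$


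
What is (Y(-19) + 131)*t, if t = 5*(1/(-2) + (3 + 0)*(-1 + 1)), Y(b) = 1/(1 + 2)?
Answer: -985/3 ≈ -328.33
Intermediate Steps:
Y(b) = ⅓ (Y(b) = 1/3 = ⅓)
t = -5/2 (t = 5*(-½ + 3*0) = 5*(-½ + 0) = 5*(-½) = -5/2 ≈ -2.5000)
(Y(-19) + 131)*t = (⅓ + 131)*(-5/2) = (394/3)*(-5/2) = -985/3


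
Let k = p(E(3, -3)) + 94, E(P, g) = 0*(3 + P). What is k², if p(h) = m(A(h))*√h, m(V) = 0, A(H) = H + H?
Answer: 8836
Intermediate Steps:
A(H) = 2*H
E(P, g) = 0
p(h) = 0 (p(h) = 0*√h = 0)
k = 94 (k = 0 + 94 = 94)
k² = 94² = 8836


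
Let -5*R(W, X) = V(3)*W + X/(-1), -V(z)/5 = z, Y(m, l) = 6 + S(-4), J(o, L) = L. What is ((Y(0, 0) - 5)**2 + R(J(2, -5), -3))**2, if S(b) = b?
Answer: 1089/25 ≈ 43.560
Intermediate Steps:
Y(m, l) = 2 (Y(m, l) = 6 - 4 = 2)
V(z) = -5*z
R(W, X) = 3*W + X/5 (R(W, X) = -((-5*3)*W + X/(-1))/5 = -(-15*W + X*(-1))/5 = -(-15*W - X)/5 = -(-X - 15*W)/5 = 3*W + X/5)
((Y(0, 0) - 5)**2 + R(J(2, -5), -3))**2 = ((2 - 5)**2 + (3*(-5) + (1/5)*(-3)))**2 = ((-3)**2 + (-15 - 3/5))**2 = (9 - 78/5)**2 = (-33/5)**2 = 1089/25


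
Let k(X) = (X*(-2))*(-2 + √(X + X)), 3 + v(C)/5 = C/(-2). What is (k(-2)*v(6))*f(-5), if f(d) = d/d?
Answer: 240 - 240*I ≈ 240.0 - 240.0*I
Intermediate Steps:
f(d) = 1
v(C) = -15 - 5*C/2 (v(C) = -15 + 5*(C/(-2)) = -15 + 5*(C*(-½)) = -15 + 5*(-C/2) = -15 - 5*C/2)
k(X) = -2*X*(-2 + √2*√X) (k(X) = (-2*X)*(-2 + √(2*X)) = (-2*X)*(-2 + √2*√X) = -2*X*(-2 + √2*√X))
(k(-2)*v(6))*f(-5) = ((4*(-2) - 2*√2*(-2)^(3/2))*(-15 - 5/2*6))*1 = ((-8 - 2*√2*(-2*I*√2))*(-15 - 15))*1 = ((-8 + 8*I)*(-30))*1 = (240 - 240*I)*1 = 240 - 240*I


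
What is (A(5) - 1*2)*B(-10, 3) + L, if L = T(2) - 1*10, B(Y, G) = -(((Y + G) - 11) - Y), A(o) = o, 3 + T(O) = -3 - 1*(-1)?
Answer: 9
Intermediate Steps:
T(O) = -5 (T(O) = -3 + (-3 - 1*(-1)) = -3 + (-3 + 1) = -3 - 2 = -5)
B(Y, G) = 11 - G (B(Y, G) = -(((G + Y) - 11) - Y) = -((-11 + G + Y) - Y) = -(-11 + G) = 11 - G)
L = -15 (L = -5 - 1*10 = -5 - 10 = -15)
(A(5) - 1*2)*B(-10, 3) + L = (5 - 1*2)*(11 - 1*3) - 15 = (5 - 2)*(11 - 3) - 15 = 3*8 - 15 = 24 - 15 = 9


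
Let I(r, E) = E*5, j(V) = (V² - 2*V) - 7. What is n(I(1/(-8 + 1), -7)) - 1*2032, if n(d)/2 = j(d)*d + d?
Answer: -92262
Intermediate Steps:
j(V) = -7 + V² - 2*V
I(r, E) = 5*E
n(d) = 2*d + 2*d*(-7 + d² - 2*d) (n(d) = 2*((-7 + d² - 2*d)*d + d) = 2*(d*(-7 + d² - 2*d) + d) = 2*(d + d*(-7 + d² - 2*d)) = 2*d + 2*d*(-7 + d² - 2*d))
n(I(1/(-8 + 1), -7)) - 1*2032 = 2*(5*(-7))*(-6 + (5*(-7))² - 10*(-7)) - 1*2032 = 2*(-35)*(-6 + (-35)² - 2*(-35)) - 2032 = 2*(-35)*(-6 + 1225 + 70) - 2032 = 2*(-35)*1289 - 2032 = -90230 - 2032 = -92262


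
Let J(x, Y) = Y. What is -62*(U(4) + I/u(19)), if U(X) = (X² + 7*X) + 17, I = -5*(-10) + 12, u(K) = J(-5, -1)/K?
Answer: 69254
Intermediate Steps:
u(K) = -1/K
I = 62 (I = 50 + 12 = 62)
U(X) = 17 + X² + 7*X
-62*(U(4) + I/u(19)) = -62*((17 + 4² + 7*4) + 62/((-1/19))) = -62*((17 + 16 + 28) + 62/((-1*1/19))) = -62*(61 + 62/(-1/19)) = -62*(61 + 62*(-19)) = -62*(61 - 1178) = -62*(-1117) = 69254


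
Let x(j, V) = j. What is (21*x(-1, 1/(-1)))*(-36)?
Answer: 756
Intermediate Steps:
(21*x(-1, 1/(-1)))*(-36) = (21*(-1))*(-36) = -21*(-36) = 756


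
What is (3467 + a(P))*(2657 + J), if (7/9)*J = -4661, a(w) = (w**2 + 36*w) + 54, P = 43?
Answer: -161535300/7 ≈ -2.3076e+7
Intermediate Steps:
a(w) = 54 + w**2 + 36*w
J = -41949/7 (J = (9/7)*(-4661) = -41949/7 ≈ -5992.7)
(3467 + a(P))*(2657 + J) = (3467 + (54 + 43**2 + 36*43))*(2657 - 41949/7) = (3467 + (54 + 1849 + 1548))*(-23350/7) = (3467 + 3451)*(-23350/7) = 6918*(-23350/7) = -161535300/7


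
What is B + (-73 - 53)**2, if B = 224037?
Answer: 239913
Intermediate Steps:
B + (-73 - 53)**2 = 224037 + (-73 - 53)**2 = 224037 + (-126)**2 = 224037 + 15876 = 239913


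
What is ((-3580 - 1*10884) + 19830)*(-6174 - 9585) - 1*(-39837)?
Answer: -84522957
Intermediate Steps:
((-3580 - 1*10884) + 19830)*(-6174 - 9585) - 1*(-39837) = ((-3580 - 10884) + 19830)*(-15759) + 39837 = (-14464 + 19830)*(-15759) + 39837 = 5366*(-15759) + 39837 = -84562794 + 39837 = -84522957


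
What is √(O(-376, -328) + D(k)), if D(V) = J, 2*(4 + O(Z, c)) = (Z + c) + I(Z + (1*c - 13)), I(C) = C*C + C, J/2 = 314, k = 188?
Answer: √256958 ≈ 506.91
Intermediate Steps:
J = 628 (J = 2*314 = 628)
I(C) = C + C² (I(C) = C² + C = C + C²)
O(Z, c) = -4 + Z/2 + c/2 + (-13 + Z + c)*(-12 + Z + c)/2 (O(Z, c) = -4 + ((Z + c) + (Z + (1*c - 13))*(1 + (Z + (1*c - 13))))/2 = -4 + ((Z + c) + (Z + (c - 13))*(1 + (Z + (c - 13))))/2 = -4 + ((Z + c) + (Z + (-13 + c))*(1 + (Z + (-13 + c))))/2 = -4 + ((Z + c) + (-13 + Z + c)*(1 + (-13 + Z + c)))/2 = -4 + ((Z + c) + (-13 + Z + c)*(-12 + Z + c))/2 = -4 + (Z + c + (-13 + Z + c)*(-12 + Z + c))/2 = -4 + (Z/2 + c/2 + (-13 + Z + c)*(-12 + Z + c)/2) = -4 + Z/2 + c/2 + (-13 + Z + c)*(-12 + Z + c)/2)
D(V) = 628
√(O(-376, -328) + D(k)) = √((-4 + (½)*(-376) + (½)*(-328) + (-13 - 376 - 328)*(-12 - 376 - 328)/2) + 628) = √((-4 - 188 - 164 + (½)*(-717)*(-716)) + 628) = √((-4 - 188 - 164 + 256686) + 628) = √(256330 + 628) = √256958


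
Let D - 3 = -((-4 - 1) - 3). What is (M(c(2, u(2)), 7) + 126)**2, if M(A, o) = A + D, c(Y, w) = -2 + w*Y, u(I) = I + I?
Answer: 20449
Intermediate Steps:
u(I) = 2*I
c(Y, w) = -2 + Y*w
D = 11 (D = 3 - ((-4 - 1) - 3) = 3 - (-5 - 3) = 3 - 1*(-8) = 3 + 8 = 11)
M(A, o) = 11 + A (M(A, o) = A + 11 = 11 + A)
(M(c(2, u(2)), 7) + 126)**2 = ((11 + (-2 + 2*(2*2))) + 126)**2 = ((11 + (-2 + 2*4)) + 126)**2 = ((11 + (-2 + 8)) + 126)**2 = ((11 + 6) + 126)**2 = (17 + 126)**2 = 143**2 = 20449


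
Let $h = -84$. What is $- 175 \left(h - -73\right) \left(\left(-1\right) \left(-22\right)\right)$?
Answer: $42350$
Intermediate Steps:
$- 175 \left(h - -73\right) \left(\left(-1\right) \left(-22\right)\right) = - 175 \left(-84 - -73\right) \left(\left(-1\right) \left(-22\right)\right) = - 175 \left(-84 + 73\right) 22 = \left(-175\right) \left(-11\right) 22 = 1925 \cdot 22 = 42350$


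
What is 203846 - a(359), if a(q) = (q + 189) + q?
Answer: 202939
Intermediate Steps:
a(q) = 189 + 2*q (a(q) = (189 + q) + q = 189 + 2*q)
203846 - a(359) = 203846 - (189 + 2*359) = 203846 - (189 + 718) = 203846 - 1*907 = 203846 - 907 = 202939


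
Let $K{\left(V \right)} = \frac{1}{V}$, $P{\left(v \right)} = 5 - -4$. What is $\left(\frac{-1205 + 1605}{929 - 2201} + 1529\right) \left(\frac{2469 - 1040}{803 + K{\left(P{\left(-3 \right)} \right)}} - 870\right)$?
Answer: $- \frac{39111001601}{29468} \approx -1.3272 \cdot 10^{6}$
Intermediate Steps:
$P{\left(v \right)} = 9$ ($P{\left(v \right)} = 5 + 4 = 9$)
$\left(\frac{-1205 + 1605}{929 - 2201} + 1529\right) \left(\frac{2469 - 1040}{803 + K{\left(P{\left(-3 \right)} \right)}} - 870\right) = \left(\frac{-1205 + 1605}{929 - 2201} + 1529\right) \left(\frac{2469 - 1040}{803 + \frac{1}{9}} - 870\right) = \left(\frac{400}{-1272} + 1529\right) \left(\frac{1429}{803 + \frac{1}{9}} - 870\right) = \left(400 \left(- \frac{1}{1272}\right) + 1529\right) \left(\frac{1429}{\frac{7228}{9}} - 870\right) = \left(- \frac{50}{159} + 1529\right) \left(1429 \cdot \frac{9}{7228} - 870\right) = \frac{243061 \left(\frac{12861}{7228} - 870\right)}{159} = \frac{243061}{159} \left(- \frac{6275499}{7228}\right) = - \frac{39111001601}{29468}$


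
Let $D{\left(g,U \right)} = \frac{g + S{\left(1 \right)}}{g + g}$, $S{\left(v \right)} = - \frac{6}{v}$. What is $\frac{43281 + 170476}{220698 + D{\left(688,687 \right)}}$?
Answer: $\frac{147064816}{151840565} \approx 0.96855$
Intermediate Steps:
$D{\left(g,U \right)} = \frac{-6 + g}{2 g}$ ($D{\left(g,U \right)} = \frac{g - \frac{6}{1}}{g + g} = \frac{g - 6}{2 g} = \left(g - 6\right) \frac{1}{2 g} = \left(-6 + g\right) \frac{1}{2 g} = \frac{-6 + g}{2 g}$)
$\frac{43281 + 170476}{220698 + D{\left(688,687 \right)}} = \frac{43281 + 170476}{220698 + \frac{-6 + 688}{2 \cdot 688}} = \frac{213757}{220698 + \frac{1}{2} \cdot \frac{1}{688} \cdot 682} = \frac{213757}{220698 + \frac{341}{688}} = \frac{213757}{\frac{151840565}{688}} = 213757 \cdot \frac{688}{151840565} = \frac{147064816}{151840565}$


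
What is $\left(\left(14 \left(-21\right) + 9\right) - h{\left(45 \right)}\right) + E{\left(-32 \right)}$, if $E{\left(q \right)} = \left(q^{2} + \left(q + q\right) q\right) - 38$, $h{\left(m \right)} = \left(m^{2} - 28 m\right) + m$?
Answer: $1939$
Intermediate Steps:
$h{\left(m \right)} = m^{2} - 27 m$
$E{\left(q \right)} = -38 + 3 q^{2}$ ($E{\left(q \right)} = \left(q^{2} + 2 q q\right) - 38 = \left(q^{2} + 2 q^{2}\right) - 38 = 3 q^{2} - 38 = -38 + 3 q^{2}$)
$\left(\left(14 \left(-21\right) + 9\right) - h{\left(45 \right)}\right) + E{\left(-32 \right)} = \left(\left(14 \left(-21\right) + 9\right) - 45 \left(-27 + 45\right)\right) - \left(38 - 3 \left(-32\right)^{2}\right) = \left(\left(-294 + 9\right) - 45 \cdot 18\right) + \left(-38 + 3 \cdot 1024\right) = \left(-285 - 810\right) + \left(-38 + 3072\right) = \left(-285 - 810\right) + 3034 = -1095 + 3034 = 1939$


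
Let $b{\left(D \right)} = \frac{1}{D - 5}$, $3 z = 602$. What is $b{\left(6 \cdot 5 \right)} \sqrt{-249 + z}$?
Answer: $\frac{i \sqrt{435}}{75} \approx 0.27809 i$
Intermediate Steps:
$z = \frac{602}{3}$ ($z = \frac{1}{3} \cdot 602 = \frac{602}{3} \approx 200.67$)
$b{\left(D \right)} = \frac{1}{-5 + D}$
$b{\left(6 \cdot 5 \right)} \sqrt{-249 + z} = \frac{\sqrt{-249 + \frac{602}{3}}}{-5 + 6 \cdot 5} = \frac{\sqrt{- \frac{145}{3}}}{-5 + 30} = \frac{\frac{1}{3} i \sqrt{435}}{25} = \frac{i \sqrt{435}}{75}$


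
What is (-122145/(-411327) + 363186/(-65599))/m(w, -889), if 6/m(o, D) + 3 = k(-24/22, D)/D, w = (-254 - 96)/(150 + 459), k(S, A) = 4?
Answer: 125871425196619/47975133694194 ≈ 2.6237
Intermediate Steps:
w = -50/87 (w = -350/609 = -350*1/609 = -50/87 ≈ -0.57471)
m(o, D) = 6/(-3 + 4/D)
(-122145/(-411327) + 363186/(-65599))/m(w, -889) = (-122145/(-411327) + 363186/(-65599))/((-6*(-889)/(-4 + 3*(-889)))) = (-122145*(-1/411327) + 363186*(-1/65599))/((-6*(-889)/(-4 - 2667))) = (40715/137109 - 363186/65599)/((-6*(-889)/(-2671))) = -47125205989/(8994213291*((-6*(-889)*(-1/2671)))) = -47125205989/(8994213291*(-5334/2671)) = -47125205989/8994213291*(-2671/5334) = 125871425196619/47975133694194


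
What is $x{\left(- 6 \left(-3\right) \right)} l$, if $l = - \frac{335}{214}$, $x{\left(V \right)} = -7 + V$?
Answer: $- \frac{3685}{214} \approx -17.22$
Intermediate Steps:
$l = - \frac{335}{214}$ ($l = \left(-335\right) \frac{1}{214} = - \frac{335}{214} \approx -1.5654$)
$x{\left(- 6 \left(-3\right) \right)} l = \left(-7 - 6 \left(-3\right)\right) \left(- \frac{335}{214}\right) = \left(-7 - -18\right) \left(- \frac{335}{214}\right) = \left(-7 + 18\right) \left(- \frac{335}{214}\right) = 11 \left(- \frac{335}{214}\right) = - \frac{3685}{214}$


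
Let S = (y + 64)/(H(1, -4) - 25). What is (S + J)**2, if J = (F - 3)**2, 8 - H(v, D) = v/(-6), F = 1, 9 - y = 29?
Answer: 19600/10201 ≈ 1.9214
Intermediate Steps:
y = -20 (y = 9 - 1*29 = 9 - 29 = -20)
H(v, D) = 8 + v/6 (H(v, D) = 8 - v/(-6) = 8 - v*(-1)/6 = 8 - (-1)*v/6 = 8 + v/6)
J = 4 (J = (1 - 3)**2 = (-2)**2 = 4)
S = -264/101 (S = (-20 + 64)/((8 + (1/6)*1) - 25) = 44/((8 + 1/6) - 25) = 44/(49/6 - 25) = 44/(-101/6) = 44*(-6/101) = -264/101 ≈ -2.6139)
(S + J)**2 = (-264/101 + 4)**2 = (140/101)**2 = 19600/10201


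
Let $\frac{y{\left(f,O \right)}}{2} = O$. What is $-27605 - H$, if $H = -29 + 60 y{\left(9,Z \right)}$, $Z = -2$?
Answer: $-27336$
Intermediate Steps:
$y{\left(f,O \right)} = 2 O$
$H = -269$ ($H = -29 + 60 \cdot 2 \left(-2\right) = -29 + 60 \left(-4\right) = -29 - 240 = -269$)
$-27605 - H = -27605 - -269 = -27605 + 269 = -27336$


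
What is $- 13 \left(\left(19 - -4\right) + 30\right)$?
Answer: $-689$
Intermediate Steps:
$- 13 \left(\left(19 - -4\right) + 30\right) = - 13 \left(\left(19 + 4\right) + 30\right) = - 13 \left(23 + 30\right) = \left(-13\right) 53 = -689$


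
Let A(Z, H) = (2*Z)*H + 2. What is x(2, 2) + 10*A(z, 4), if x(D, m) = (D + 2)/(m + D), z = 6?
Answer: 501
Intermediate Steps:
A(Z, H) = 2 + 2*H*Z (A(Z, H) = 2*H*Z + 2 = 2 + 2*H*Z)
x(D, m) = (2 + D)/(D + m)
x(2, 2) + 10*A(z, 4) = (2 + 2)/(2 + 2) + 10*(2 + 2*4*6) = 4/4 + 10*(2 + 48) = (¼)*4 + 10*50 = 1 + 500 = 501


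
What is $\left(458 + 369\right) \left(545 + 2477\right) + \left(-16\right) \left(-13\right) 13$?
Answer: $2501898$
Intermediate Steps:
$\left(458 + 369\right) \left(545 + 2477\right) + \left(-16\right) \left(-13\right) 13 = 827 \cdot 3022 + 208 \cdot 13 = 2499194 + 2704 = 2501898$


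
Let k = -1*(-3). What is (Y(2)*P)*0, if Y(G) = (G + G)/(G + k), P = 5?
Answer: 0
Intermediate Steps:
k = 3
Y(G) = 2*G/(3 + G) (Y(G) = (G + G)/(G + 3) = (2*G)/(3 + G) = 2*G/(3 + G))
(Y(2)*P)*0 = ((2*2/(3 + 2))*5)*0 = ((2*2/5)*5)*0 = ((2*2*(1/5))*5)*0 = ((4/5)*5)*0 = 4*0 = 0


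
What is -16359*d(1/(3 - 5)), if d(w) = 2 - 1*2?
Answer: 0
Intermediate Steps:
d(w) = 0 (d(w) = 2 - 2 = 0)
-16359*d(1/(3 - 5)) = -16359*0 = 0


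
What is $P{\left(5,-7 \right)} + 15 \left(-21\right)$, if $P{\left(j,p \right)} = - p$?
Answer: $-308$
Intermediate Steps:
$P{\left(5,-7 \right)} + 15 \left(-21\right) = \left(-1\right) \left(-7\right) + 15 \left(-21\right) = 7 - 315 = -308$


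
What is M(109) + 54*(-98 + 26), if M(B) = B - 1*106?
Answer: -3885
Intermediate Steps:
M(B) = -106 + B (M(B) = B - 106 = -106 + B)
M(109) + 54*(-98 + 26) = (-106 + 109) + 54*(-98 + 26) = 3 + 54*(-72) = 3 - 3888 = -3885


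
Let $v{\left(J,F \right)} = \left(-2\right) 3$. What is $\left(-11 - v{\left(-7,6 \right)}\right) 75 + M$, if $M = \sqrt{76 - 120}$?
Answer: $-375 + 2 i \sqrt{11} \approx -375.0 + 6.6332 i$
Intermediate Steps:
$v{\left(J,F \right)} = -6$
$M = 2 i \sqrt{11}$ ($M = \sqrt{-44} = 2 i \sqrt{11} \approx 6.6332 i$)
$\left(-11 - v{\left(-7,6 \right)}\right) 75 + M = \left(-11 - -6\right) 75 + 2 i \sqrt{11} = \left(-11 + 6\right) 75 + 2 i \sqrt{11} = \left(-5\right) 75 + 2 i \sqrt{11} = -375 + 2 i \sqrt{11}$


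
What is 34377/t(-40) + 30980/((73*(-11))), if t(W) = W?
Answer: -28843931/32120 ≈ -898.00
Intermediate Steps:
34377/t(-40) + 30980/((73*(-11))) = 34377/(-40) + 30980/((73*(-11))) = 34377*(-1/40) + 30980/(-803) = -34377/40 + 30980*(-1/803) = -34377/40 - 30980/803 = -28843931/32120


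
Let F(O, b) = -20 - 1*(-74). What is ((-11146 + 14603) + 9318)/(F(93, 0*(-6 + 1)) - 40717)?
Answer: -1825/5809 ≈ -0.31417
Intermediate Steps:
F(O, b) = 54 (F(O, b) = -20 + 74 = 54)
((-11146 + 14603) + 9318)/(F(93, 0*(-6 + 1)) - 40717) = ((-11146 + 14603) + 9318)/(54 - 40717) = (3457 + 9318)/(-40663) = 12775*(-1/40663) = -1825/5809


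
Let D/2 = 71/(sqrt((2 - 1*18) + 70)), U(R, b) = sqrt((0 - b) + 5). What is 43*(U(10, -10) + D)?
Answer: 43*sqrt(15) + 3053*sqrt(6)/9 ≈ 997.46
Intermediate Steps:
U(R, b) = sqrt(5 - b) (U(R, b) = sqrt(-b + 5) = sqrt(5 - b))
D = 71*sqrt(6)/9 (D = 2*(71/(sqrt((2 - 1*18) + 70))) = 2*(71/(sqrt((2 - 18) + 70))) = 2*(71/(sqrt(-16 + 70))) = 2*(71/(sqrt(54))) = 2*(71/((3*sqrt(6)))) = 2*(71*(sqrt(6)/18)) = 2*(71*sqrt(6)/18) = 71*sqrt(6)/9 ≈ 19.324)
43*(U(10, -10) + D) = 43*(sqrt(5 - 1*(-10)) + 71*sqrt(6)/9) = 43*(sqrt(5 + 10) + 71*sqrt(6)/9) = 43*(sqrt(15) + 71*sqrt(6)/9) = 43*sqrt(15) + 3053*sqrt(6)/9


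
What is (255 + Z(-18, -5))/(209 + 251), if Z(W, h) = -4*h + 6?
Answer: 281/460 ≈ 0.61087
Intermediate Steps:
Z(W, h) = 6 - 4*h
(255 + Z(-18, -5))/(209 + 251) = (255 + (6 - 4*(-5)))/(209 + 251) = (255 + (6 + 20))/460 = (255 + 26)*(1/460) = 281*(1/460) = 281/460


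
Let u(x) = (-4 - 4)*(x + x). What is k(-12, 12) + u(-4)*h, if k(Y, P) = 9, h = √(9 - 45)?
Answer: 9 + 384*I ≈ 9.0 + 384.0*I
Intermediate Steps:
h = 6*I (h = √(-36) = 6*I ≈ 6.0*I)
u(x) = -16*x
k(-12, 12) + u(-4)*h = 9 + (-16*(-4))*(6*I) = 9 + 64*(6*I) = 9 + 384*I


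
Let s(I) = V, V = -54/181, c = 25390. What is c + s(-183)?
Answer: 4595536/181 ≈ 25390.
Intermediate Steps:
V = -54/181 (V = -54*1/181 = -54/181 ≈ -0.29834)
s(I) = -54/181
c + s(-183) = 25390 - 54/181 = 4595536/181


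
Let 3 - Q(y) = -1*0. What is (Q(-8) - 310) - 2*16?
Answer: -339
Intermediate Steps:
Q(y) = 3 (Q(y) = 3 - (-1)*0 = 3 - 1*0 = 3 + 0 = 3)
(Q(-8) - 310) - 2*16 = (3 - 310) - 2*16 = -307 - 32 = -339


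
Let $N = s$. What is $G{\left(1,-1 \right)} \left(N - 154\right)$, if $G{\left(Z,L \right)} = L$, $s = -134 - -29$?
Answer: $259$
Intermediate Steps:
$s = -105$ ($s = -134 + 29 = -105$)
$N = -105$
$G{\left(1,-1 \right)} \left(N - 154\right) = - (-105 - 154) = \left(-1\right) \left(-259\right) = 259$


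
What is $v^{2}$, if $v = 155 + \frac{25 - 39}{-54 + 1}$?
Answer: $\frac{67716441}{2809} \approx 24107.0$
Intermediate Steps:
$v = \frac{8229}{53}$ ($v = 155 - \frac{14}{-53} = 155 - - \frac{14}{53} = 155 + \frac{14}{53} = \frac{8229}{53} \approx 155.26$)
$v^{2} = \left(\frac{8229}{53}\right)^{2} = \frac{67716441}{2809}$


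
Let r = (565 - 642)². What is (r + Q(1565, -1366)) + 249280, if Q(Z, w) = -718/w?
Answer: 174308106/683 ≈ 2.5521e+5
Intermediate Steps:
r = 5929 (r = (-77)² = 5929)
(r + Q(1565, -1366)) + 249280 = (5929 - 718/(-1366)) + 249280 = (5929 - 718*(-1/1366)) + 249280 = (5929 + 359/683) + 249280 = 4049866/683 + 249280 = 174308106/683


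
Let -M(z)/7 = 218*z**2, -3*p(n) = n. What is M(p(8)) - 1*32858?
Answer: -393386/9 ≈ -43710.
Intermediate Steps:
p(n) = -n/3
M(z) = -1526*z**2
M(p(8)) - 1*32858 = -1526*(-1/3*8)**2 - 1*32858 = -1526*(-8/3)**2 - 32858 = -1526*64/9 - 32858 = -97664/9 - 32858 = -393386/9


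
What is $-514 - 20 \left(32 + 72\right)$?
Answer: $-2594$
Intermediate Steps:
$-514 - 20 \left(32 + 72\right) = -514 - 2080 = -2594$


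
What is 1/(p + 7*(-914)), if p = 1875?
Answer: -1/4523 ≈ -0.00022109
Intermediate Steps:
1/(p + 7*(-914)) = 1/(1875 + 7*(-914)) = 1/(1875 - 6398) = 1/(-4523) = -1/4523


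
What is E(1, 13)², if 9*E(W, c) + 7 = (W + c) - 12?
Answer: 25/81 ≈ 0.30864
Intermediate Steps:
E(W, c) = -19/9 + W/9 + c/9 (E(W, c) = -7/9 + ((W + c) - 12)/9 = -7/9 + (-12 + W + c)/9 = -7/9 + (-4/3 + W/9 + c/9) = -19/9 + W/9 + c/9)
E(1, 13)² = (-19/9 + (⅑)*1 + (⅑)*13)² = (-19/9 + ⅑ + 13/9)² = (-5/9)² = 25/81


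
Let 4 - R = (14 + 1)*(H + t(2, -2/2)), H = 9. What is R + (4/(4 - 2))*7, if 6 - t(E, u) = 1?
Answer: -192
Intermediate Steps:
t(E, u) = 5 (t(E, u) = 6 - 1*1 = 6 - 1 = 5)
R = -206 (R = 4 - (14 + 1)*(9 + 5) = 4 - 15*14 = 4 - 1*210 = 4 - 210 = -206)
R + (4/(4 - 2))*7 = -206 + (4/(4 - 2))*7 = -206 + (4/2)*7 = -206 + ((1/2)*4)*7 = -206 + 2*7 = -206 + 14 = -192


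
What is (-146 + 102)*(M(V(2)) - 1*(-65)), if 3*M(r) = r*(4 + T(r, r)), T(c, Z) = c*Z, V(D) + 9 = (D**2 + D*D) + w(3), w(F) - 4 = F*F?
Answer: -28908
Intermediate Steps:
w(F) = 4 + F**2 (w(F) = 4 + F*F = 4 + F**2)
V(D) = 4 + 2*D**2 (V(D) = -9 + ((D**2 + D*D) + (4 + 3**2)) = -9 + ((D**2 + D**2) + (4 + 9)) = -9 + (2*D**2 + 13) = -9 + (13 + 2*D**2) = 4 + 2*D**2)
T(c, Z) = Z*c
M(r) = r*(4 + r**2)/3 (M(r) = (r*(4 + r*r))/3 = (r*(4 + r**2))/3 = r*(4 + r**2)/3)
(-146 + 102)*(M(V(2)) - 1*(-65)) = (-146 + 102)*((4 + 2*2**2)*(4 + (4 + 2*2**2)**2)/3 - 1*(-65)) = -44*((4 + 2*4)*(4 + (4 + 2*4)**2)/3 + 65) = -44*((4 + 8)*(4 + (4 + 8)**2)/3 + 65) = -44*((1/3)*12*(4 + 12**2) + 65) = -44*((1/3)*12*(4 + 144) + 65) = -44*((1/3)*12*148 + 65) = -44*(592 + 65) = -44*657 = -28908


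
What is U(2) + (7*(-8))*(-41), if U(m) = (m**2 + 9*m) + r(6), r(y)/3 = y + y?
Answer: 2354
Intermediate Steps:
r(y) = 6*y (r(y) = 3*(y + y) = 3*(2*y) = 6*y)
U(m) = 36 + m**2 + 9*m (U(m) = (m**2 + 9*m) + 6*6 = (m**2 + 9*m) + 36 = 36 + m**2 + 9*m)
U(2) + (7*(-8))*(-41) = (36 + 2**2 + 9*2) + (7*(-8))*(-41) = (36 + 4 + 18) - 56*(-41) = 58 + 2296 = 2354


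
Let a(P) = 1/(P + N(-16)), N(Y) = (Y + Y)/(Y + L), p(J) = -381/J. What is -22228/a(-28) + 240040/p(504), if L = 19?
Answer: 206482736/381 ≈ 5.4195e+5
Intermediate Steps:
N(Y) = 2*Y/(19 + Y) (N(Y) = (Y + Y)/(Y + 19) = (2*Y)/(19 + Y) = 2*Y/(19 + Y))
a(P) = 1/(-32/3 + P) (a(P) = 1/(P + 2*(-16)/(19 - 16)) = 1/(P + 2*(-16)/3) = 1/(P + 2*(-16)*(⅓)) = 1/(P - 32/3) = 1/(-32/3 + P))
-22228/a(-28) + 240040/p(504) = -22228/(3/(-32 + 3*(-28))) + 240040/((-381/504)) = -22228/(3/(-32 - 84)) + 240040/((-381*1/504)) = -22228/(3/(-116)) + 240040/(-127/168) = -22228/(3*(-1/116)) + 240040*(-168/127) = -22228/(-3/116) - 40326720/127 = -22228*(-116/3) - 40326720/127 = 2578448/3 - 40326720/127 = 206482736/381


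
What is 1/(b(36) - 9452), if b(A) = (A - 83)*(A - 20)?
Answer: -1/10204 ≈ -9.8001e-5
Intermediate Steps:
b(A) = (-83 + A)*(-20 + A)
1/(b(36) - 9452) = 1/((1660 + 36² - 103*36) - 9452) = 1/((1660 + 1296 - 3708) - 9452) = 1/(-752 - 9452) = 1/(-10204) = -1/10204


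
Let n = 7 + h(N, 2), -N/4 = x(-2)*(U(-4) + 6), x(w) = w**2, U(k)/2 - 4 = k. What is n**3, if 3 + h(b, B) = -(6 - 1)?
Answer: -1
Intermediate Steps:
U(k) = 8 + 2*k
N = -96 (N = -4*(-2)**2*((8 + 2*(-4)) + 6) = -16*((8 - 8) + 6) = -16*(0 + 6) = -16*6 = -4*24 = -96)
h(b, B) = -8 (h(b, B) = -3 - (6 - 1) = -3 - 1*5 = -3 - 5 = -8)
n = -1 (n = 7 - 8 = -1)
n**3 = (-1)**3 = -1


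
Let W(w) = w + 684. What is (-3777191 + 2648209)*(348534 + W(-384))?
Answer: -393827306988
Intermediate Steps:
W(w) = 684 + w
(-3777191 + 2648209)*(348534 + W(-384)) = (-3777191 + 2648209)*(348534 + (684 - 384)) = -1128982*(348534 + 300) = -1128982*348834 = -393827306988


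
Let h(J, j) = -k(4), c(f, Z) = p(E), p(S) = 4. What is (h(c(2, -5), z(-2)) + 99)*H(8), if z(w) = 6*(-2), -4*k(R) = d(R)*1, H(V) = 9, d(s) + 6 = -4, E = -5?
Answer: 1737/2 ≈ 868.50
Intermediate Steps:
d(s) = -10 (d(s) = -6 - 4 = -10)
k(R) = 5/2 (k(R) = -(-5)/2 = -1/4*(-10) = 5/2)
z(w) = -12
c(f, Z) = 4
h(J, j) = -5/2 (h(J, j) = -1*5/2 = -5/2)
(h(c(2, -5), z(-2)) + 99)*H(8) = (-5/2 + 99)*9 = (193/2)*9 = 1737/2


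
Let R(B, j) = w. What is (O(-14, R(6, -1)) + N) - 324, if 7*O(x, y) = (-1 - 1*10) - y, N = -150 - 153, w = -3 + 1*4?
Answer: -4401/7 ≈ -628.71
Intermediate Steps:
w = 1 (w = -3 + 4 = 1)
R(B, j) = 1
N = -303
O(x, y) = -11/7 - y/7 (O(x, y) = ((-1 - 1*10) - y)/7 = ((-1 - 10) - y)/7 = (-11 - y)/7 = -11/7 - y/7)
(O(-14, R(6, -1)) + N) - 324 = ((-11/7 - ⅐*1) - 303) - 324 = ((-11/7 - ⅐) - 303) - 324 = (-12/7 - 303) - 324 = -2133/7 - 324 = -4401/7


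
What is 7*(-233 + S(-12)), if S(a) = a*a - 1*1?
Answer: -630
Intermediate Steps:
S(a) = -1 + a² (S(a) = a² - 1 = -1 + a²)
7*(-233 + S(-12)) = 7*(-233 + (-1 + (-12)²)) = 7*(-233 + (-1 + 144)) = 7*(-233 + 143) = 7*(-90) = -630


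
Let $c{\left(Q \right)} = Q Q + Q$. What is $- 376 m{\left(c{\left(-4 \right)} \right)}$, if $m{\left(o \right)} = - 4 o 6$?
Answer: $108288$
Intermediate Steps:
$c{\left(Q \right)} = Q + Q^{2}$ ($c{\left(Q \right)} = Q^{2} + Q = Q + Q^{2}$)
$m{\left(o \right)} = - 24 o$
$- 376 m{\left(c{\left(-4 \right)} \right)} = - 376 \left(- 24 \left(- 4 \left(1 - 4\right)\right)\right) = - 376 \left(- 24 \left(\left(-4\right) \left(-3\right)\right)\right) = - 376 \left(\left(-24\right) 12\right) = \left(-376\right) \left(-288\right) = 108288$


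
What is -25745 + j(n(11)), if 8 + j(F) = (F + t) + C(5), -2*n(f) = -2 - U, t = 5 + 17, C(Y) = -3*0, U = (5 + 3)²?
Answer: -25698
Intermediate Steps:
U = 64 (U = 8² = 64)
C(Y) = 0
t = 22
n(f) = 33 (n(f) = -(-2 - 1*64)/2 = -(-2 - 64)/2 = -½*(-66) = 33)
j(F) = 14 + F (j(F) = -8 + ((F + 22) + 0) = -8 + ((22 + F) + 0) = -8 + (22 + F) = 14 + F)
-25745 + j(n(11)) = -25745 + (14 + 33) = -25745 + 47 = -25698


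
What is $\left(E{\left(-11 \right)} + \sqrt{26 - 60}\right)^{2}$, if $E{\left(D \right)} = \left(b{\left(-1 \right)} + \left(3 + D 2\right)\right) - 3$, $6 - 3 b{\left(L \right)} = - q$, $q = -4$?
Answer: $\frac{3790}{9} - \frac{128 i \sqrt{34}}{3} \approx 421.11 - 248.79 i$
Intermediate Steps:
$b{\left(L \right)} = \frac{2}{3}$ ($b{\left(L \right)} = 2 - \frac{\left(-1\right) \left(-4\right)}{3} = 2 - \frac{4}{3} = \frac{2}{3}$)
$E{\left(D \right)} = \frac{2}{3} + 2 D$ ($E{\left(D \right)} = \left(\frac{2}{3} + \left(3 + D 2\right)\right) - 3 = \left(\frac{2}{3} + \left(3 + 2 D\right)\right) - 3 = \left(\frac{11}{3} + 2 D\right) - 3 = \frac{2}{3} + 2 D$)
$\left(E{\left(-11 \right)} + \sqrt{26 - 60}\right)^{2} = \left(\left(\frac{2}{3} + 2 \left(-11\right)\right) + \sqrt{26 - 60}\right)^{2} = \left(\left(\frac{2}{3} - 22\right) + \sqrt{-34}\right)^{2} = \left(- \frac{64}{3} + i \sqrt{34}\right)^{2}$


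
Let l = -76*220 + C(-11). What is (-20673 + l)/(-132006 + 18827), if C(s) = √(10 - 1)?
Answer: 37390/113179 ≈ 0.33036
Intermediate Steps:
C(s) = 3 (C(s) = √9 = 3)
l = -16717 (l = -76*220 + 3 = -16720 + 3 = -16717)
(-20673 + l)/(-132006 + 18827) = (-20673 - 16717)/(-132006 + 18827) = -37390/(-113179) = -37390*(-1/113179) = 37390/113179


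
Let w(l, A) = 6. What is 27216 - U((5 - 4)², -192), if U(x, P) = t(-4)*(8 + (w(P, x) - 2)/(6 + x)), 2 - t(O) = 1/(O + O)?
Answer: 380769/14 ≈ 27198.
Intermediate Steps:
t(O) = 2 - 1/(2*O) (t(O) = 2 - 1/(O + O) = 2 - 1/(2*O))
U(x, P) = 17 + 17/(2*(6 + x)) (U(x, P) = (2 - ½/(-4))*(8 + (6 - 2)/(6 + x)) = (2 - ½*(-¼))*(8 + 4/(6 + x)) = (2 + ⅛)*(8 + 4/(6 + x)) = 17*(8 + 4/(6 + x))/8 = 17 + 17/(2*(6 + x)))
27216 - U((5 - 4)², -192) = 27216 - 17*(13 + 2*(5 - 4)²)/(2*(6 + (5 - 4)²)) = 27216 - 17*(13 + 2*1²)/(2*(6 + 1²)) = 27216 - 17*(13 + 2*1)/(2*(6 + 1)) = 27216 - 17*(13 + 2)/(2*7) = 27216 - 17*15/(2*7) = 27216 - 1*255/14 = 27216 - 255/14 = 380769/14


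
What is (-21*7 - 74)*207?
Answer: -45747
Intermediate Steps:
(-21*7 - 74)*207 = (-147 - 74)*207 = -221*207 = -45747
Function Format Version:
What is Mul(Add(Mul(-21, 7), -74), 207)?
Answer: -45747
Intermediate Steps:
Mul(Add(Mul(-21, 7), -74), 207) = Mul(Add(-147, -74), 207) = Mul(-221, 207) = -45747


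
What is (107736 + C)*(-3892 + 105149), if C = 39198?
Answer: 14878096038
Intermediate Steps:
(107736 + C)*(-3892 + 105149) = (107736 + 39198)*(-3892 + 105149) = 146934*101257 = 14878096038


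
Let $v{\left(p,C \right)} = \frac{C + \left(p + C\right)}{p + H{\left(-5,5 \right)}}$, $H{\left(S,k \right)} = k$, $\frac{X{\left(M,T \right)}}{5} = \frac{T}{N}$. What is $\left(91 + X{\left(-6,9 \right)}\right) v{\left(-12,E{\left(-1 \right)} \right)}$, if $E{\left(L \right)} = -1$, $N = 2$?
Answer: $227$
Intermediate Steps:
$X{\left(M,T \right)} = \frac{5 T}{2}$ ($X{\left(M,T \right)} = 5 \frac{T}{2} = \frac{5 T}{2}$)
$v{\left(p,C \right)} = \frac{p + 2 C}{5 + p}$ ($v{\left(p,C \right)} = \frac{C + \left(p + C\right)}{p + 5} = \frac{C + \left(C + p\right)}{5 + p} = \frac{p + 2 C}{5 + p}$)
$\left(91 + X{\left(-6,9 \right)}\right) v{\left(-12,E{\left(-1 \right)} \right)} = \left(91 + \frac{5}{2} \cdot 9\right) \frac{-12 + 2 \left(-1\right)}{5 - 12} = \left(91 + \frac{45}{2}\right) \frac{-12 - 2}{-7} = \frac{227 \left(\left(- \frac{1}{7}\right) \left(-14\right)\right)}{2} = \frac{227}{2} \cdot 2 = 227$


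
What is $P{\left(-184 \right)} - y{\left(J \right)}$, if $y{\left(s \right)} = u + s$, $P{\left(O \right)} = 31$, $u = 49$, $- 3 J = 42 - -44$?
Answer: $\frac{32}{3} \approx 10.667$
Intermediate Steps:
$J = - \frac{86}{3}$ ($J = - \frac{42 - -44}{3} = - \frac{42 + 44}{3} = \left(- \frac{1}{3}\right) 86 = - \frac{86}{3} \approx -28.667$)
$y{\left(s \right)} = 49 + s$
$P{\left(-184 \right)} - y{\left(J \right)} = 31 - \left(49 - \frac{86}{3}\right) = 31 - \frac{61}{3} = \frac{32}{3}$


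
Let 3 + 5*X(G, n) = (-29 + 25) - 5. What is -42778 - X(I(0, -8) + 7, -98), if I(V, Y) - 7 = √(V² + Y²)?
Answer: -213878/5 ≈ -42776.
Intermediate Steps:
I(V, Y) = 7 + √(V² + Y²)
X(G, n) = -12/5 (X(G, n) = -⅗ + ((-29 + 25) - 5)/5 = -⅗ + (-4 - 5)/5 = -⅗ + (⅕)*(-9) = -⅗ - 9/5 = -12/5)
-42778 - X(I(0, -8) + 7, -98) = -42778 - 1*(-12/5) = -42778 + 12/5 = -213878/5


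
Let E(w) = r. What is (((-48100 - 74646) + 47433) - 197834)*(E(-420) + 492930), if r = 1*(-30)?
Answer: -134634156300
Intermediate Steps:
r = -30
E(w) = -30
(((-48100 - 74646) + 47433) - 197834)*(E(-420) + 492930) = (((-48100 - 74646) + 47433) - 197834)*(-30 + 492930) = ((-122746 + 47433) - 197834)*492900 = (-75313 - 197834)*492900 = -273147*492900 = -134634156300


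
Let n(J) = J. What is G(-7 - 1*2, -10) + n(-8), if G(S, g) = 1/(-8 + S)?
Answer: -137/17 ≈ -8.0588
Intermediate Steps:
G(-7 - 1*2, -10) + n(-8) = 1/(-8 + (-7 - 1*2)) - 8 = 1/(-8 + (-7 - 2)) - 8 = 1/(-8 - 9) - 8 = 1/(-17) - 8 = -1/17 - 8 = -137/17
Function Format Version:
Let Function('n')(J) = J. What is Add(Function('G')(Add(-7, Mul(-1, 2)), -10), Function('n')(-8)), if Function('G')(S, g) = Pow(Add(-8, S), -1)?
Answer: Rational(-137, 17) ≈ -8.0588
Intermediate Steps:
Add(Function('G')(Add(-7, Mul(-1, 2)), -10), Function('n')(-8)) = Add(Pow(Add(-8, Add(-7, Mul(-1, 2))), -1), -8) = Add(Pow(Add(-8, Add(-7, -2)), -1), -8) = Add(Pow(Add(-8, -9), -1), -8) = Add(Pow(-17, -1), -8) = Add(Rational(-1, 17), -8) = Rational(-137, 17)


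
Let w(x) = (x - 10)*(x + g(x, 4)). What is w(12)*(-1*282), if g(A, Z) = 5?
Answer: -9588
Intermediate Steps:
w(x) = (-10 + x)*(5 + x) (w(x) = (x - 10)*(x + 5) = (-10 + x)*(5 + x))
w(12)*(-1*282) = (-50 + 12² - 5*12)*(-1*282) = (-50 + 144 - 60)*(-282) = 34*(-282) = -9588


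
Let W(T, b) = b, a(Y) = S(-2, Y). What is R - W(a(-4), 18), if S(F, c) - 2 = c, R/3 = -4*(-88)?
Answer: 1038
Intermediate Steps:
R = 1056 (R = 3*(-4*(-88)) = 3*352 = 1056)
S(F, c) = 2 + c
a(Y) = 2 + Y
R - W(a(-4), 18) = 1056 - 1*18 = 1056 - 18 = 1038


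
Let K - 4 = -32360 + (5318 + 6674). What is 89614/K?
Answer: -44807/10182 ≈ -4.4006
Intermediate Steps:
K = -20364 (K = 4 + (-32360 + (5318 + 6674)) = 4 + (-32360 + 11992) = 4 - 20368 = -20364)
89614/K = 89614/(-20364) = 89614*(-1/20364) = -44807/10182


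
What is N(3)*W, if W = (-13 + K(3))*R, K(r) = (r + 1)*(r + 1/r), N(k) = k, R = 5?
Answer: 5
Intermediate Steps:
K(r) = (1 + r)*(r + 1/r)
W = 5/3 (W = (-13 + (1 + 3 + 1/3 + 3**2))*5 = (-13 + (1 + 3 + 1/3 + 9))*5 = (-13 + 40/3)*5 = (1/3)*5 = 5/3 ≈ 1.6667)
N(3)*W = 3*(5/3) = 5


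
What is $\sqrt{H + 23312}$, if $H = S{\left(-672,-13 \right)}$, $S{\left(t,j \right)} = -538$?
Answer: $\sqrt{22774} \approx 150.91$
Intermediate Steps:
$H = -538$
$\sqrt{H + 23312} = \sqrt{-538 + 23312} = \sqrt{22774}$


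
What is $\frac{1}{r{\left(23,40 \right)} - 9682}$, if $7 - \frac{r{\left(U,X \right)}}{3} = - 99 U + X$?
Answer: $- \frac{1}{2950} \approx -0.00033898$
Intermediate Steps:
$r{\left(U,X \right)} = 21 - 3 X + 297 U$ ($r{\left(U,X \right)} = 21 - 3 \left(- 99 U + X\right) = 21 - 3 \left(X - 99 U\right) = 21 + \left(- 3 X + 297 U\right) = 21 - 3 X + 297 U$)
$\frac{1}{r{\left(23,40 \right)} - 9682} = \frac{1}{\left(21 - 120 + 297 \cdot 23\right) - 9682} = \frac{1}{\left(21 - 120 + 6831\right) - 9682} = \frac{1}{6732 - 9682} = \frac{1}{-2950} = - \frac{1}{2950}$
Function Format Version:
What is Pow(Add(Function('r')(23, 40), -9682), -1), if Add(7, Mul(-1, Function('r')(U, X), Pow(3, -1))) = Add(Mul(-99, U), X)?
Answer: Rational(-1, 2950) ≈ -0.00033898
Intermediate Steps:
Function('r')(U, X) = Add(21, Mul(-3, X), Mul(297, U)) (Function('r')(U, X) = Add(21, Mul(-3, Add(Mul(-99, U), X))) = Add(21, Mul(-3, Add(X, Mul(-99, U)))) = Add(21, Add(Mul(-3, X), Mul(297, U))) = Add(21, Mul(-3, X), Mul(297, U)))
Pow(Add(Function('r')(23, 40), -9682), -1) = Pow(Add(Add(21, Mul(-3, 40), Mul(297, 23)), -9682), -1) = Pow(Add(Add(21, -120, 6831), -9682), -1) = Pow(Add(6732, -9682), -1) = Pow(-2950, -1) = Rational(-1, 2950)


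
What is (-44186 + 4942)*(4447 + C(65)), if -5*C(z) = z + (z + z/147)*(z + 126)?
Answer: -11157618616/147 ≈ -7.5902e+7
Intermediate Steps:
C(z) = -z/5 - 148*z*(126 + z)/735 (C(z) = -(z + (z + z/147)*(z + 126))/5 = -(z + (z + z*(1/147))*(126 + z))/5 = -(z + (z + z/147)*(126 + z))/5 = -(z + (148*z/147)*(126 + z))/5 = -(z + 148*z*(126 + z)/147)/5 = -z/5 - 148*z*(126 + z)/735)
(-44186 + 4942)*(4447 + C(65)) = (-44186 + 4942)*(4447 - 1/735*65*(18795 + 148*65)) = -39244*(4447 - 1/735*65*(18795 + 9620)) = -39244*(4447 - 1/735*65*28415) = -39244*(4447 - 369395/147) = -39244*284314/147 = -11157618616/147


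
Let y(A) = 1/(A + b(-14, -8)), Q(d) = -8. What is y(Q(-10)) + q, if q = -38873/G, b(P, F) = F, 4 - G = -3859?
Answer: -625831/61808 ≈ -10.125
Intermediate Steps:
G = 3863 (G = 4 - 1*(-3859) = 4 + 3859 = 3863)
y(A) = 1/(-8 + A) (y(A) = 1/(A - 8) = 1/(-8 + A))
q = -38873/3863 ≈ -10.063
y(Q(-10)) + q = 1/(-8 - 8) - 38873/3863 = 1/(-16) - 38873/3863 = -1/16 - 38873/3863 = -625831/61808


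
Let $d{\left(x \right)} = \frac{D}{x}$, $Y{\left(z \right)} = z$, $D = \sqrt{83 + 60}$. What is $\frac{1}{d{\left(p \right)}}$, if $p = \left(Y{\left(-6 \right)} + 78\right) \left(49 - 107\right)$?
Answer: $- \frac{4176 \sqrt{143}}{143} \approx -349.21$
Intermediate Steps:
$D = \sqrt{143} \approx 11.958$
$p = -4176$ ($p = \left(-6 + 78\right) \left(49 - 107\right) = 72 \left(-58\right) = -4176$)
$d{\left(x \right)} = \frac{\sqrt{143}}{x}$
$\frac{1}{d{\left(p \right)}} = \frac{1}{\sqrt{143} \frac{1}{-4176}} = \frac{1}{\sqrt{143} \left(- \frac{1}{4176}\right)} = \frac{1}{\left(- \frac{1}{4176}\right) \sqrt{143}} = - \frac{4176 \sqrt{143}}{143}$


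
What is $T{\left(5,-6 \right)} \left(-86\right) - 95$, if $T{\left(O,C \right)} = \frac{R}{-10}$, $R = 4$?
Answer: $- \frac{303}{5} \approx -60.6$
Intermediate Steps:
$T{\left(O,C \right)} = - \frac{2}{5}$ ($T{\left(O,C \right)} = \frac{4}{-10} = 4 \left(- \frac{1}{10}\right) = - \frac{2}{5}$)
$T{\left(5,-6 \right)} \left(-86\right) - 95 = \left(- \frac{2}{5}\right) \left(-86\right) - 95 = \frac{172}{5} - 95 = - \frac{303}{5}$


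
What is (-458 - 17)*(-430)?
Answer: 204250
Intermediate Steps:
(-458 - 17)*(-430) = -475*(-430) = 204250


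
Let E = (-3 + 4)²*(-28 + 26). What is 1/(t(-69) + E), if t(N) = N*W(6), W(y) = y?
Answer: -1/416 ≈ -0.0024038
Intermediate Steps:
t(N) = 6*N (t(N) = N*6 = 6*N)
E = -2 (E = 1²*(-2) = 1*(-2) = -2)
1/(t(-69) + E) = 1/(6*(-69) - 2) = 1/(-414 - 2) = 1/(-416) = -1/416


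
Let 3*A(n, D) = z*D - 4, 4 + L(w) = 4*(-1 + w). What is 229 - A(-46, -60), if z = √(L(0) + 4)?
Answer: 691/3 + 40*I ≈ 230.33 + 40.0*I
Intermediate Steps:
L(w) = -8 + 4*w (L(w) = -4 + 4*(-1 + w) = -4 + (-4 + 4*w) = -8 + 4*w)
z = 2*I (z = √((-8 + 4*0) + 4) = √((-8 + 0) + 4) = √(-8 + 4) = √(-4) = 2*I ≈ 2.0*I)
A(n, D) = -4/3 + 2*I*D/3 (A(n, D) = ((2*I)*D - 4)/3 = (2*I*D - 4)/3 = (-4 + 2*I*D)/3 = -4/3 + 2*I*D/3)
229 - A(-46, -60) = 229 - (-4/3 + (⅔)*I*(-60)) = 229 - (-4/3 - 40*I) = 229 + (4/3 + 40*I) = 691/3 + 40*I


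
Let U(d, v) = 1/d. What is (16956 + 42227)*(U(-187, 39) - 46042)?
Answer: -509557048465/187 ≈ -2.7249e+9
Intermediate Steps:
(16956 + 42227)*(U(-187, 39) - 46042) = (16956 + 42227)*(1/(-187) - 46042) = 59183*(-1/187 - 46042) = 59183*(-8609855/187) = -509557048465/187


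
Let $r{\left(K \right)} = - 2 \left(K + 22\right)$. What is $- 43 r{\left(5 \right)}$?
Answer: $2322$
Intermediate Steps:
$r{\left(K \right)} = -44 - 2 K$ ($r{\left(K \right)} = - 2 \left(22 + K\right) = -44 - 2 K$)
$- 43 r{\left(5 \right)} = - 43 \left(-44 - 10\right) = \left(-43\right) \left(-54\right) = 2322$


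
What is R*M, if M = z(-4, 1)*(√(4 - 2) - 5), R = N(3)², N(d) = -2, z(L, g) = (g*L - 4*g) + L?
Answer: 240 - 48*√2 ≈ 172.12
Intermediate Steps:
z(L, g) = L - 4*g + L*g (z(L, g) = (L*g - 4*g) + L = (-4*g + L*g) + L = L - 4*g + L*g)
R = 4 (R = (-2)² = 4)
M = 60 - 12*√2 (M = (-4 - 4*1 - 4*1)*(√(4 - 2) - 5) = (-4 - 4 - 4)*(√2 - 5) = -12*(-5 + √2) = 60 - 12*√2 ≈ 43.029)
R*M = 4*(60 - 12*√2) = 240 - 48*√2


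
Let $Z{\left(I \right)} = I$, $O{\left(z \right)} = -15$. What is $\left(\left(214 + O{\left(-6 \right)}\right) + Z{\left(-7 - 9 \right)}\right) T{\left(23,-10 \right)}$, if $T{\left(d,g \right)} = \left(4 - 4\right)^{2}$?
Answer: $0$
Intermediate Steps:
$T{\left(d,g \right)} = 0$ ($T{\left(d,g \right)} = 0^{2} = 0$)
$\left(\left(214 + O{\left(-6 \right)}\right) + Z{\left(-7 - 9 \right)}\right) T{\left(23,-10 \right)} = \left(\left(214 - 15\right) - 16\right) 0 = \left(199 - 16\right) 0 = 183 \cdot 0 = 0$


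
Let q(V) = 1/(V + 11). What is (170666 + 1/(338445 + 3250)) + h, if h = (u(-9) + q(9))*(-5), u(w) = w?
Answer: 233324038889/1366780 ≈ 1.7071e+5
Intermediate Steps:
q(V) = 1/(11 + V)
h = 179/4 (h = (-9 + 1/(11 + 9))*(-5) = (-9 + 1/20)*(-5) = -179/20*(-5) = 179/4 ≈ 44.750)
(170666 + 1/(338445 + 3250)) + h = (170666 + 1/(338445 + 3250)) + 179/4 = (170666 + 1/341695) + 179/4 = 58315718871/341695 + 179/4 = 233324038889/1366780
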